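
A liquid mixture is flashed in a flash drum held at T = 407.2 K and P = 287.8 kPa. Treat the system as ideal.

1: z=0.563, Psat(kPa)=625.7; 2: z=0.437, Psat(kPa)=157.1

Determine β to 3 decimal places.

β = 0.868

Raoult's law: Kᵢ = Pᵢˢᵃᵗ/P = Pᵢˢᵃᵗ/287.8.
  K_1 = 625.7/287.8 = 2.17408, K_2 = 157.1/287.8 = 0.54587
Newton iteration, β⁰ = 0.47:
  β = 0.470: g = 0.1736, g' = -0.468 → β = 0.841
  β = 0.841: g = 0.0115, g' = -0.432 → β = 0.868
Converged at β = 0.868.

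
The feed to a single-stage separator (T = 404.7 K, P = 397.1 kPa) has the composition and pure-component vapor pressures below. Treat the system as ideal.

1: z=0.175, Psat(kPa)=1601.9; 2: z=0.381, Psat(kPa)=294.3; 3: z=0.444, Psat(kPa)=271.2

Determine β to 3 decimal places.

β = 0.331

Raoult's law: Kᵢ = Pᵢˢᵃᵗ/P = Pᵢˢᵃᵗ/397.1.
  K_1 = 1601.9/397.1 = 4.03400, K_2 = 294.3/397.1 = 0.74112, K_3 = 271.2/397.1 = 0.68295
Material balance + equilibrium reduce to Σ zᵢ(Kᵢ−1)/(1+β(Kᵢ−1)) = 0.
Check two-phase: ΣzᵢKᵢ = 1.292 > 1 and Σzᵢ/Kᵢ = 1.208 > 1, so g(0) = 0.292 > 0 and g(1) = -0.208 < 0.
Iterate (Newton) starting at β = 0.5:
  β = 0.500: g = -0.0696, g' = -0.351 → β = 0.302
  β = 0.302: g = 0.0146, g' = -0.524 → β = 0.329
  β = 0.329: g = 0.0005, g' = -0.489 → β = 0.331
Converged at β = 0.331.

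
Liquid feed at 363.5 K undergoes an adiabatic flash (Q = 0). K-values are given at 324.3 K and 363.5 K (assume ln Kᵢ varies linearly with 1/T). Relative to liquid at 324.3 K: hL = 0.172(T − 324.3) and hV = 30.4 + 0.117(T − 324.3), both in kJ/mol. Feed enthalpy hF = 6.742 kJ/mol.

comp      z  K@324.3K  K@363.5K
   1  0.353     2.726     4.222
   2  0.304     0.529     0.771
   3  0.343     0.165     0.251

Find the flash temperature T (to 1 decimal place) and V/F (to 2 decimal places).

T = 329.0 K, V/F = 0.20

Adiabatic flash: solve Rachford–Rice at each trial T, then check hF = ψ·hV(T) + (1−ψ)·hL(T).
  T = 324.3 K: K = (2.726, 0.529, 0.165), RR gives ψ = 0.152, H_out = 4.632 kJ/mol
  T = 363.5 K: K = (4.222, 0.771, 0.251), RR gives ψ = 0.449, H_out = 19.429 kJ/mol
  T = 343.9 K: K = (3.435, 0.646, 0.206), RR gives ψ = 0.317, H_out = 12.659 kJ/mol
  T = 334.1 K: K = (3.070, 0.586, 0.185), RR gives ψ = 0.241, H_out = 8.879 kJ/mol
  T = 329.2 K: K = (2.896, 0.557, 0.175), RR gives ψ = 0.199, H_out = 6.829 kJ/mol
  T = 326.8 K: K = (2.812, 0.543, 0.170), RR gives ψ = 0.177, H_out = 5.773 kJ/mol
Linear interpolation between T = 326.8 (H_out = 5.773) and T = 329.2 (H_out = 6.829) on hF = 6.742 gives T ≈ 329.0 K, at which ψ = 0.20.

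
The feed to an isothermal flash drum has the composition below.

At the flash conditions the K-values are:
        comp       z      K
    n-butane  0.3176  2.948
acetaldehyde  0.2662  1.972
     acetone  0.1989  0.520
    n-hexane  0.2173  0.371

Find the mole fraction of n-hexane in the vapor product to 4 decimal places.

y_n-hexane = 0.1509

Let β = V/F and solve Σ zᵢ(Kᵢ−1)/(1+β(Kᵢ−1)) = 0.
Feasibility: ΣzᵢKᵢ = 1.6453, Σzᵢ/Kᵢ = 1.2109 — both > 1, two phases present.
Newton iteration, β⁰ = 0.5:
  β = 0.5000: g = 0.16253, g' = -0.6855 → β = 0.7371
  β = 0.7371: g = 0.00216, g' = -0.6971 → β = 0.7402
Converged at β = 0.7402.
Compositions from xᵢ = zᵢ/(1+β(Kᵢ−1)), yᵢ = Kᵢxᵢ:
  n-butane: x = 0.1301, y = 0.3834
  acetaldehyde: x = 0.1548, y = 0.3053
  acetone: x = 0.3085, y = 0.1604
  n-hexane: x = 0.4066, y = 0.1509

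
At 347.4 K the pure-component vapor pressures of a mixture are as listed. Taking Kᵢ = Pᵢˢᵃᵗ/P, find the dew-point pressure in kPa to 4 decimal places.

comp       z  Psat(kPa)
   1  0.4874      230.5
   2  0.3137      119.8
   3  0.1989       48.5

Pdew = 113.1978 kPa

At the dew point ψ → 1, so Σzᵢ/Kᵢ = 1 with Kᵢ = Pᵢˢᵃᵗ/P ⇒ 1/P = Σzᵢ/Pᵢˢᵃᵗ.
1/P = 0.4874/230.5 + 0.3137/119.8 + 0.1989/48.5 = 0.0088341 ⇒ P = 113.1978 kPa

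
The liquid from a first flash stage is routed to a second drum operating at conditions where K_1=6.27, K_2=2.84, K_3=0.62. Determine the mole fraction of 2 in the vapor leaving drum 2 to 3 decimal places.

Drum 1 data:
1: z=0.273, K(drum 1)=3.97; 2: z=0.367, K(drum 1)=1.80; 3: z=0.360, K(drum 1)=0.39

y_2 (drum 2) = 0.328

Drum 1:
Rachford–Rice: g(ψ₁) = Σ zᵢ(Kᵢ−1)/(1+ψ₁(Kᵢ−1)) = 0.
Check two-phase: ΣzᵢKᵢ = 1.885 > 1 and Σzᵢ/Kᵢ = 1.196 > 1, so g(0) = 0.885 > 0 and g(1) = -0.196 < 0.
Newton–Raphson from ψ₁ = 0.5:
  ψ₁ = 0.500: g = 0.2200, g' = -0.787 → ψ₁ = 0.780
  ψ₁ = 0.780: g = 0.0067, g' = -0.795 → ψ₁ = 0.788
Converged at ψ₁ = 0.788.
Drum-1 compositions:
  1: x = 0.082, y = 0.324
  2: x = 0.225, y = 0.405
  3: x = 0.693, y = 0.270
Drum-2 feed = drum-1 liquid: z₂ = (0.0817, 0.2251, 0.6932).
Drum 2:
Material balance + equilibrium reduce to Σ zᵢ(Kᵢ−1)/(1+ψ₂(Kᵢ−1)) = 0.
g(0) = ΣzᵢKᵢ − 1 = 0.582 and g(1) = 1 − Σzᵢ/Kᵢ = -0.210, so a root lies in (0, 1).
Newton–Raphson from ψ₂ = 0.5:
  ψ₂ = 0.500: g = 0.0090, g' = -0.531 → ψ₂ = 0.517
Converged at ψ₂ = 0.517.
  1: x = 0.022, y = 0.138
  2: x = 0.115, y = 0.328
  3: x = 0.863, y = 0.535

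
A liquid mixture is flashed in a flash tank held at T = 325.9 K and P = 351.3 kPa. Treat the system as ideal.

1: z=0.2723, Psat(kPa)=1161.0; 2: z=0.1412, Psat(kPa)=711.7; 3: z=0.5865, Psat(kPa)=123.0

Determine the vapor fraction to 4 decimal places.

ψ = 0.3086

Raoult's law: Kᵢ = Pᵢˢᵃᵗ/P = Pᵢˢᵃᵗ/351.3.
  K_1 = 1161.0/351.3 = 3.304868, K_2 = 711.7/351.3 = 2.025904, K_3 = 123.0/351.3 = 0.350128
Rachford–Rice: g(ψ) = Σ zᵢ(Kᵢ−1)/(1+ψ(Kᵢ−1)) = 0.
g(0) = ΣzᵢKᵢ − 1 = 0.3913 and g(1) = 1 − Σzᵢ/Kᵢ = -0.8272, so a root lies in (0, 1).
Iterate (Newton) starting at ψ = 0.5:
  ψ = 0.5000: g = -0.17728, g' = -0.9207 → ψ = 0.3074
  ψ = 0.3074: g = 0.00113, g' = -0.9682 → ψ = 0.3086
Converged at ψ = 0.3086.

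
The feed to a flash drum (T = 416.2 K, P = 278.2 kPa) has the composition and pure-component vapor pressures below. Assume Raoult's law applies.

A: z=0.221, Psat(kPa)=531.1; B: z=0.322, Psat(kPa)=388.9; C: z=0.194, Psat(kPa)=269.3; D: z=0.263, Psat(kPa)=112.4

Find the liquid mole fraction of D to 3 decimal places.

x_D = 0.391

Raoult's law: Kᵢ = Pᵢˢᵃᵗ/P = Pᵢˢᵃᵗ/278.2.
  K_A = 531.1/278.2 = 1.90906, K_B = 388.9/278.2 = 1.39792, K_C = 269.3/278.2 = 0.96801, K_D = 112.4/278.2 = 0.40403
Material balance + equilibrium reduce to Σ zᵢ(Kᵢ−1)/(1+ψ(Kᵢ−1)) = 0.
Check two-phase: ΣzᵢKᵢ = 1.166 > 1 and Σzᵢ/Kᵢ = 1.197 > 1, so g(0) = 0.166 > 0 and g(1) = -0.197 < 0.
Newton iteration, ψ⁰ = 0.42:
  ψ = 0.420: g = 0.0398, g' = -0.299 → ψ = 0.553
  ψ = 0.553: g = -0.0014, g' = -0.323 → ψ = 0.549
Converged at ψ = 0.549.
Compositions from xᵢ = zᵢ/(1+ψ(Kᵢ−1)), yᵢ = Kᵢxᵢ:
  A: x = 0.147, y = 0.281
  B: x = 0.264, y = 0.369
  C: x = 0.197, y = 0.191
  D: x = 0.391, y = 0.158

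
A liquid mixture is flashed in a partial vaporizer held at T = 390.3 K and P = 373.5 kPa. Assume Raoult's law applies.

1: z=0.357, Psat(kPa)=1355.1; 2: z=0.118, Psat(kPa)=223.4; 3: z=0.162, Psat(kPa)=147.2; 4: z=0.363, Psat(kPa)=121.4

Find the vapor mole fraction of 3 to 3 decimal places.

y_3 = 0.080

Raoult's law: Kᵢ = Pᵢˢᵃᵗ/P = Pᵢˢᵃᵗ/373.5.
  K_1 = 1355.1/373.5 = 3.62811, K_2 = 223.4/373.5 = 0.59813, K_3 = 147.2/373.5 = 0.39411, K_4 = 121.4/373.5 = 0.32503
Let ψ = V/F and solve Σ zᵢ(Kᵢ−1)/(1+ψ(Kᵢ−1)) = 0.
Feasibility: ΣzᵢKᵢ = 1.548, Σzᵢ/Kᵢ = 1.824 — both > 1, two phases present.
Newton–Raphson from ψ = 0.36:
  ψ = 0.360: g = -0.0225, g' = -1.063 → ψ = 0.339
Converged at ψ = 0.339.
Compositions from xᵢ = zᵢ/(1+ψ(Kᵢ−1)), yᵢ = Kᵢxᵢ:
  1: x = 0.189, y = 0.685
  2: x = 0.137, y = 0.082
  3: x = 0.204, y = 0.080
  4: x = 0.471, y = 0.153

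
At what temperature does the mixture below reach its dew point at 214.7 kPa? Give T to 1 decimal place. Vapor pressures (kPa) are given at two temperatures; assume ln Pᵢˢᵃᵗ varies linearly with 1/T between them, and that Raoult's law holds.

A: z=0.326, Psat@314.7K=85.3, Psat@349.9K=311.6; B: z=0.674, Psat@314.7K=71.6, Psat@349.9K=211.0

T = 346.7 K

Dew-point temperature: Σzᵢ·P/Pᵢˢᵃᵗ(T) = 1. Interpolate ln Pᵢˢᵃᵗ = aᵢ + bᵢ/T.
  T = 314.7 K: ΣzᵢP/Pᵢˢᵃᵗ = 2.8416
  T = 349.9 K: ΣzᵢP/Pᵢˢᵃᵗ = 0.9104
  T = 332.3 K: ΣzᵢP/Pᵢˢᵃᵗ = 1.5589
  T = 341.1 K: ΣzᵢP/Pᵢˢᵃᵗ = 1.1828
  T = 345.5 K: ΣzᵢP/Pᵢˢᵃᵗ = 1.0359
  T = 347.7 K: ΣzᵢP/Pᵢˢᵃᵗ = 0.9708
Interpolating between 345.5 K and 347.7 K gives T ≈ 346.7 K.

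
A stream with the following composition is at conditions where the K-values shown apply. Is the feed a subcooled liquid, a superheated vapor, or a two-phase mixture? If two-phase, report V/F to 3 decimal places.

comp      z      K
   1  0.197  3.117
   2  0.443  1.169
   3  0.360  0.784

ΣzᵢKᵢ = 1.414; Σzᵢ/Kᵢ = 0.901.
Since Σzᵢ/Kᵢ < 1 the mixture is above its dew point — single vapor phase.

superheated vapor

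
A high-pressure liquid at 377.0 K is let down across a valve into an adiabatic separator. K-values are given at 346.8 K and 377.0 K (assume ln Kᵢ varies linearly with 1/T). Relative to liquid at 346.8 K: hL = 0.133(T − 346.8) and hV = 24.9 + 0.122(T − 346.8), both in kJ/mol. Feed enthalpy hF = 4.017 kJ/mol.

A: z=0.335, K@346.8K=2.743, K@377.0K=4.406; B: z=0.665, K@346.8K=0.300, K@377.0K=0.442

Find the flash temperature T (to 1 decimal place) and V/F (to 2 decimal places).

T = 350.4 K, V/F = 0.14

Adiabatic flash: solve Rachford–Rice at each trial T, then check hF = ψ·hV(T) + (1−ψ)·hL(T).
  T = 346.8 K: K = (2.743, 0.300), RR gives ψ = 0.097, H_out = 2.416 kJ/mol
  T = 377.0 K: K = (4.406, 0.442), RR gives ψ = 0.405, H_out = 13.969 kJ/mol
  T = 361.9 K: K = (3.511, 0.367), RR gives ψ = 0.264, H_out = 8.550 kJ/mol
  T = 354.4 K: K = (3.114, 0.333), RR gives ψ = 0.188, H_out = 5.665 kJ/mol
  T = 350.6 K: K = (2.925, 0.316), RR gives ψ = 0.144, H_out = 4.094 kJ/mol
  T = 348.7 K: K = (2.833, 0.308), RR gives ψ = 0.121, H_out = 3.270 kJ/mol
Linear interpolation between T = 348.7 (H_out = 3.270) and T = 350.6 (H_out = 4.094) on hF = 4.017 gives T ≈ 350.4 K, at which ψ = 0.14.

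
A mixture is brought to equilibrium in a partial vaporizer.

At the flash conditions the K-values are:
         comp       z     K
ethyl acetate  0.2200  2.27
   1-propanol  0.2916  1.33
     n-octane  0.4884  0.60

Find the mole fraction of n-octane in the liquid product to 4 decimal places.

x_n-octane = 0.6209

Material balance + equilibrium reduce to Σ zᵢ(Kᵢ−1)/(1+ψ(Kᵢ−1)) = 0.
Check two-phase: ΣzᵢKᵢ = 1.1803 > 1 and Σzᵢ/Kᵢ = 1.1302 > 1, so g(0) = 0.1803 > 0 and g(1) = -0.1302 < 0.
Newton–Raphson from ψ = 0.5:
  ψ = 0.5000: g = 0.00929, g' = -0.2782 → ψ = 0.5334
  ψ = 0.5334: g = 0.00005, g' = -0.2754 → ψ = 0.5336
Converged at ψ = 0.5336.
Compositions from xᵢ = zᵢ/(1+ψ(Kᵢ−1)), yᵢ = Kᵢxᵢ:
  ethyl acetate: x = 0.1311, y = 0.2977
  1-propanol: x = 0.2479, y = 0.3298
  n-octane: x = 0.6209, y = 0.3726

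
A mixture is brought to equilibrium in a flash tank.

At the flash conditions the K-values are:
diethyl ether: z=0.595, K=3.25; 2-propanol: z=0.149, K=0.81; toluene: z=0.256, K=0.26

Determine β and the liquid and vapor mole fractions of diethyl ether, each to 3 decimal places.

Newton–Raphson from β = 0.5:
  β = 0.500: g = 0.2980, g' = -1.027 → β = 0.790
  β = 0.790: g = -0.0076, g' = -1.211 → β = 0.784
Converged at β = 0.784.
Compositions from xᵢ = zᵢ/(1+β(Kᵢ−1)), yᵢ = Kᵢxᵢ:
  diethyl ether: x = 0.215, y = 0.700
  2-propanol: x = 0.175, y = 0.142
  toluene: x = 0.610, y = 0.159

β = 0.784, x_diethyl ether = 0.215, y_diethyl ether = 0.700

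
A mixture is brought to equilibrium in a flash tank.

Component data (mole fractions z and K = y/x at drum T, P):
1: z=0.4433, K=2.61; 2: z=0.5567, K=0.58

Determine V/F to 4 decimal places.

Iterate (Newton) starting at V/F = 0.61:
  V/F = 0.6100: g = 0.04573, g' = -0.4700 → V/F = 0.7073
  V/F = 0.7073: g = 0.00108, g' = -0.4499 → V/F = 0.7097
Converged at V/F = 0.7097.

V/F = 0.7097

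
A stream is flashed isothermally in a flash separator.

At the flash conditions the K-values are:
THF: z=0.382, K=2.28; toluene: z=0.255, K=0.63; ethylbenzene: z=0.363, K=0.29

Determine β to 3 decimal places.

Let β = V/F and solve Σ zᵢ(Kᵢ−1)/(1+β(Kᵢ−1)) = 0.
Feasibility: ΣzᵢKᵢ = 1.137, Σzᵢ/Kᵢ = 1.824 — both > 1, two phases present.
Newton–Raphson from β = 0.5:
  β = 0.500: g = -0.2172, g' = -0.725 → β = 0.200
  β = 0.200: g = -0.0133, g' = -0.686 → β = 0.181
Converged at β = 0.181.

β = 0.181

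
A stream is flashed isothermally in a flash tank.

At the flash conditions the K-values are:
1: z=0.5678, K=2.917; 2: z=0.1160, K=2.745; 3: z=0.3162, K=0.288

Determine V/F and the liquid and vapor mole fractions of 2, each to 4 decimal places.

V/F = 0.7928, x_2 = 0.0487, y_2 = 0.1336

Rachford–Rice: g(V/F) = Σ zᵢ(Kᵢ−1)/(1+V/F(Kᵢ−1)) = 0.
g(0) = ΣzᵢKᵢ − 1 = 1.0658 and g(1) = 1 − Σzᵢ/Kᵢ = -0.3348, so a root lies in (0, 1).
Iterate (Newton) starting at V/F = 0.58:
  V/F = 0.5800: g = 0.23250, g' = -1.0202 → V/F = 0.8079
  V/F = 0.8079: g = -0.01893, g' = -1.2704 → V/F = 0.7930
  V/F = 0.7930: g = -0.00026, g' = -1.2363 → V/F = 0.7928
Converged at V/F = 0.7928.
Compositions from xᵢ = zᵢ/(1+V/F(Kᵢ−1)), yᵢ = Kᵢxᵢ:
  1: x = 0.2253, y = 0.6573
  2: x = 0.0487, y = 0.1336
  3: x = 0.7260, y = 0.2091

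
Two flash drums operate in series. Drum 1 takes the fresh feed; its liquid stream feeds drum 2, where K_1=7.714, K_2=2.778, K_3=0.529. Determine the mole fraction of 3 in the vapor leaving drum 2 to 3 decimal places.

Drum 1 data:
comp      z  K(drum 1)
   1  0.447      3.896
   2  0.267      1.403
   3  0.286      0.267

Drum 1:
Let ψ₁ = V/F and solve Σ zᵢ(Kᵢ−1)/(1+ψ₁(Kᵢ−1)) = 0.
Check two-phase: ΣzᵢKᵢ = 2.192 > 1 and Σzᵢ/Kᵢ = 1.376 > 1, so g(0) = 1.192 > 0 and g(1) = -0.376 < 0.
Newton iteration, ψ₁⁰ = 0.5:
  ψ₁ = 0.500: g = 0.2874, g' = -1.039 → ψ₁ = 0.777
  ψ₁ = 0.777: g = -0.0065, g' = -1.209 → ψ₁ = 0.771
Converged at ψ₁ = 0.771.
Drum-1 compositions:
  1: x = 0.138, y = 0.539
  2: x = 0.204, y = 0.286
  3: x = 0.658, y = 0.176
Drum-2 feed = drum-1 liquid: z₂ = (0.1382, 0.2037, 0.6581).
Drum 2:
Let ψ₂ = V/F and solve Σ zᵢ(Kᵢ−1)/(1+ψ₂(Kᵢ−1)) = 0.
Check two-phase: ΣzᵢKᵢ = 1.980 > 1 and Σzᵢ/Kᵢ = 1.335 > 1, so g(0) = 0.980 > 0 and g(1) = -0.335 < 0.
Newton iteration, ψ₂⁰ = 0.67:
  ψ₂ = 0.670: g = -0.1188, g' = -0.652 → ψ₂ = 0.488
  ψ₂ = 0.488: g = 0.0087, g' = -0.772 → ψ₂ = 0.499
Converged at ψ₂ = 0.499.
  1: x = 0.032, y = 0.245
  2: x = 0.108, y = 0.300
  3: x = 0.860, y = 0.455

y_3 (drum 2) = 0.455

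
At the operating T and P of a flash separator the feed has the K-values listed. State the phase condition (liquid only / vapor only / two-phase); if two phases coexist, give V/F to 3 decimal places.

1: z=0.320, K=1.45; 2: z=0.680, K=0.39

liquid only

ΣzᵢKᵢ = 0.729; Σzᵢ/Kᵢ = 1.964.
Since ΣzᵢKᵢ < 1 the mixture is below its bubble point — single liquid phase.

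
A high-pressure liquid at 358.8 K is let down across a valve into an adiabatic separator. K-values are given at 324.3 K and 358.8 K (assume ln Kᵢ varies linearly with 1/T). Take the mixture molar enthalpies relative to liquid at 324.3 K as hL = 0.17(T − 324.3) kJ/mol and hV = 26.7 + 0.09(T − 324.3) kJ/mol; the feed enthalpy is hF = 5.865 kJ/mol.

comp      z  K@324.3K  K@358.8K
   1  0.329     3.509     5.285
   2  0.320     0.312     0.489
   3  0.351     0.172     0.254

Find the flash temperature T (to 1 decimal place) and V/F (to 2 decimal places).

Adiabatic flash: solve Rachford–Rice at each trial T, then check hF = ψ·hV(T) + (1−ψ)·hL(T).
  T = 324.3 K: K = (3.509, 0.312, 0.172), RR gives ψ = 0.164, H_out = 4.385 kJ/mol
  T = 358.8 K: K = (5.285, 0.489, 0.254), RR gives ψ = 0.357, H_out = 14.418 kJ/mol
  T = 341.6 K: K = (4.354, 0.395, 0.211), RR gives ψ = 0.267, H_out = 9.711 kJ/mol
  T = 333.0 K: K = (3.922, 0.353, 0.191), RR gives ψ = 0.219, H_out = 7.171 kJ/mol
  T = 328.6 K: K = (3.710, 0.332, 0.181), RR gives ψ = 0.192, H_out = 5.795 kJ/mol
  T = 330.8 K: K = (3.815, 0.342, 0.186), RR gives ψ = 0.206, H_out = 6.490 kJ/mol
Linear interpolation between T = 328.6 (H_out = 5.795) and T = 330.8 (H_out = 6.490) on hF = 5.865 gives T ≈ 328.8 K, at which ψ = 0.19.

T = 328.8 K, V/F = 0.19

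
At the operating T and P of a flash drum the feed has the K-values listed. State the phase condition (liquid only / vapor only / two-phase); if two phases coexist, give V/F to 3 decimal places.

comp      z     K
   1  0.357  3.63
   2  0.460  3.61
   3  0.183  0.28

vapor only

ΣzᵢKᵢ = 3.008; Σzᵢ/Kᵢ = 0.879.
Since Σzᵢ/Kᵢ < 1 the mixture is above its dew point — single vapor phase.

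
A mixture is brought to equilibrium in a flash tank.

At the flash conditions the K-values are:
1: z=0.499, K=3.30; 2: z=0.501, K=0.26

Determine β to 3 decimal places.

β = 0.456

Let β = V/F and solve Σ zᵢ(Kᵢ−1)/(1+β(Kᵢ−1)) = 0.
Check two-phase: ΣzᵢKᵢ = 1.777 > 1 and Σzᵢ/Kᵢ = 2.078 > 1, so g(0) = 0.777 > 0 and g(1) = -1.078 < 0.
Newton iteration, β⁰ = 0.41:
  β = 0.410: g = 0.0585, g' = -1.265 → β = 0.456
Converged at β = 0.456.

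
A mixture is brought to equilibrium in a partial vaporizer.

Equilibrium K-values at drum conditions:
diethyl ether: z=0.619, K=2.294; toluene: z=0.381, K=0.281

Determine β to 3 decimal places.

β = 0.566

Rachford–Rice: g(β) = Σ zᵢ(Kᵢ−1)/(1+β(Kᵢ−1)) = 0.
Check two-phase: ΣzᵢKᵢ = 1.527 > 1 and Σzᵢ/Kᵢ = 1.626 > 1, so g(0) = 0.527 > 0 and g(1) = -0.626 < 0.
Binary case is linear: z₁(K₁−1)(1+β(K₂−1)) + z₂(K₂−1)(1+β(K₁−1)) = 0
⇒ β = [z₁(K₁−1)+z₂(K₂−1)] / [−(K₁−1)(K₂−1)] = 0.5270/0.9304 = 0.566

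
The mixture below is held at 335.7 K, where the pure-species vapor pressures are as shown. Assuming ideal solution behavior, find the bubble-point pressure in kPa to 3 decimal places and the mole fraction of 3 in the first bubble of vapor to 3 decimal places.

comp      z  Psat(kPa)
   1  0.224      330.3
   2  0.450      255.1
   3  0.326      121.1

At the bubble point ψ → 0, so ΣzᵢKᵢ = 1 with Kᵢ = Pᵢˢᵃᵗ/P ⇒ P = ΣzᵢPᵢˢᵃᵗ.
P = 0.224·330.3 + 0.450·255.1 + 0.326·121.1 = 228.261 kPa
yᵢ = zᵢPᵢˢᵃᵗ/P ⇒ y_3 = 0.326·121.1/228.261 = 0.173

Pbub = 228.261 kPa, y_3 = 0.173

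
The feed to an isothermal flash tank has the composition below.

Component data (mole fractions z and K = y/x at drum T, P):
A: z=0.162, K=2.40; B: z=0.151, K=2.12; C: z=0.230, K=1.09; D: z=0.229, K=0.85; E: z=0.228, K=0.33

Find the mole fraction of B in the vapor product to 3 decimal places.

y_B = 0.207

Let ψ = V/F and solve Σ zᵢ(Kᵢ−1)/(1+ψ(Kᵢ−1)) = 0.
Feasibility: ΣzᵢKᵢ = 1.230, Σzᵢ/Kᵢ = 1.310 — both > 1, two phases present.
Iterate (Newton) starting at ψ = 0.68:
  ψ = 0.680: g = -0.0872, g' = -0.498 → ψ = 0.505
  ψ = 0.505: g = -0.0073, g' = -0.428 → ψ = 0.488
Converged at ψ = 0.488.
Compositions from xᵢ = zᵢ/(1+ψ(Kᵢ−1)), yᵢ = Kᵢxᵢ:
  A: x = 0.096, y = 0.231
  B: x = 0.098, y = 0.207
  C: x = 0.220, y = 0.240
  D: x = 0.247, y = 0.210
  E: x = 0.339, y = 0.112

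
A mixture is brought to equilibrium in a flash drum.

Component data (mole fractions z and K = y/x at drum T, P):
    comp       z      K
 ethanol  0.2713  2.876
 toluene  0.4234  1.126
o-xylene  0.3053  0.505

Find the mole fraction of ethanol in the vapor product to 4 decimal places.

y_ethanol = 0.3109

Let ψ = V/F and solve Σ zᵢ(Kᵢ−1)/(1+ψ(Kᵢ−1)) = 0.
Feasibility: ΣzᵢKᵢ = 1.4112, Σzᵢ/Kᵢ = 1.0749 — both > 1, two phases present.
Newton iteration, ψ⁰ = 0.31:
  ψ = 0.3100: g = 0.19463, g' = -0.4923 → ψ = 0.7053
  ψ = 0.7053: g = 0.03588, g' = -0.3592 → ψ = 0.8052
  ψ = 0.8052: g = -0.00012, g' = -0.3638 → ψ = 0.8049
Converged at ψ = 0.8049.
Compositions from xᵢ = zᵢ/(1+ψ(Kᵢ−1)), yᵢ = Kᵢxᵢ:
  ethanol: x = 0.1081, y = 0.3109
  toluene: x = 0.3844, y = 0.4329
  o-xylene: x = 0.5075, y = 0.2563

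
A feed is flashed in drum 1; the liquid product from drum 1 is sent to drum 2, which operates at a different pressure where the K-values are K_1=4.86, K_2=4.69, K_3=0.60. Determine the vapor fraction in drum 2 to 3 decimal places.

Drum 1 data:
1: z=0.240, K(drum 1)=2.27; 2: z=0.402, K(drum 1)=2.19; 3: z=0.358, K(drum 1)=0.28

Drum 1:
Rachford–Rice: g(ψ₁) = Σ zᵢ(Kᵢ−1)/(1+ψ₁(Kᵢ−1)) = 0.
g(0) = ΣzᵢKᵢ − 1 = 0.525 and g(1) = 1 − Σzᵢ/Kᵢ = -0.568, so a root lies in (0, 1).
Newton–Raphson from ψ₁ = 0.63:
  ψ₁ = 0.630: g = -0.0290, g' = -0.927 → ψ₁ = 0.599
  ψ₁ = 0.599: g = -0.0006, g' = -0.892 → ψ₁ = 0.598
Converged at ψ₁ = 0.598.
Drum-1 compositions:
  1: x = 0.136, y = 0.310
  2: x = 0.235, y = 0.514
  3: x = 0.629, y = 0.176
Drum-2 feed = drum-1 liquid: z₂ = (0.1364, 0.2349, 0.6287).
Drum 2:
Rachford–Rice: g(ψ₂) = Σ zᵢ(Kᵢ−1)/(1+ψ₂(Kᵢ−1)) = 0.
g(0) = ΣzᵢKᵢ − 1 = 1.142 and g(1) = 1 − Σzᵢ/Kᵢ = -0.126, so a root lies in (0, 1).
Iterate (Newton) starting at ψ₂ = 0.54:
  ψ₂ = 0.540: g = 0.1395, g' = -0.734 → ψ₂ = 0.730
  ψ₂ = 0.730: g = 0.0173, g' = -0.575 → ψ₂ = 0.760
  ψ₂ = 0.760: g = 0.0002, g' = -0.560 → ψ₂ = 0.761
Converged at ψ₂ = 0.761.
  1: x = 0.035, y = 0.168
  2: x = 0.062, y = 0.289
  3: x = 0.904, y = 0.542

V/F (drum 2) = 0.761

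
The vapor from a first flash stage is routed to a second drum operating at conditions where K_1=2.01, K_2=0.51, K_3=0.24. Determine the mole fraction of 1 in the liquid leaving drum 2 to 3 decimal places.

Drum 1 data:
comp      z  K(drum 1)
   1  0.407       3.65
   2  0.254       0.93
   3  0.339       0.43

x_1 (drum 2) = 0.385

Drum 1:
Let ψ₁ = V/F and solve Σ zᵢ(Kᵢ−1)/(1+ψ₁(Kᵢ−1)) = 0.
Feasibility: ΣzᵢKᵢ = 1.868, Σzᵢ/Kᵢ = 1.173 — both > 1, two phases present.
Newton–Raphson from ψ₁ = 0.5:
  ψ₁ = 0.500: g = 0.1752, g' = -0.746 → ψ₁ = 0.735
  ψ₁ = 0.735: g = 0.0146, g' = -0.657 → ψ₁ = 0.757
Converged at ψ₁ = 0.757.
Drum-1 compositions:
  1: x = 0.135, y = 0.494
  2: x = 0.268, y = 0.249
  3: x = 0.596, y = 0.256
Drum-2 feed = drum-1 vapor: z₂ = (0.4941, 0.2494, 0.2565).
Drum 2:
Newton iteration, ψ₂⁰ = 0.5:
  ψ₂ = 0.500: g = -0.1447, g' = -0.713 → ψ₂ = 0.297
  ψ₂ = 0.297: g = -0.0109, g' = -0.627 → ψ₂ = 0.280
Converged at ψ₂ = 0.280.
  1: x = 0.385, y = 0.774
  2: x = 0.289, y = 0.147
  3: x = 0.326, y = 0.078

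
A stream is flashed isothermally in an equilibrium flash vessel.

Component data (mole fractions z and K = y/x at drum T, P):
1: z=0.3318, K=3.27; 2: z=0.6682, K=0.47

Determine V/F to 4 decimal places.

V/F = 0.3317

Binary case is linear: z₁(K₁−1)(1+V/F(K₂−1)) + z₂(K₂−1)(1+V/F(K₁−1)) = 0
⇒ V/F = [z₁(K₁−1)+z₂(K₂−1)] / [−(K₁−1)(K₂−1)] = 0.39904/1.20310 = 0.3317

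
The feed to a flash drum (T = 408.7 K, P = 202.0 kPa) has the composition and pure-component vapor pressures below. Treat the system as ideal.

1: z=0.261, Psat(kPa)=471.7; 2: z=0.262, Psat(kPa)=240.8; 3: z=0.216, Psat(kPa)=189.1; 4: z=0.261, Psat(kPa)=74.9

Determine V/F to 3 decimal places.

V/F = 0.503

Raoult's law: Kᵢ = Pᵢˢᵃᵗ/P = Pᵢˢᵃᵗ/202.0.
  K_1 = 471.7/202.0 = 2.33515, K_2 = 240.8/202.0 = 1.19208, K_3 = 189.1/202.0 = 0.93614, K_4 = 74.9/202.0 = 0.37079
Rachford–Rice: g(V/F) = Σ zᵢ(Kᵢ−1)/(1+V/F(Kᵢ−1)) = 0.
Check two-phase: ΣzᵢKᵢ = 1.221 > 1 and Σzᵢ/Kᵢ = 1.266 > 1, so g(0) = 0.221 > 0 and g(1) = -0.266 < 0.
Iterate (Newton) starting at V/F = 0.5:
  V/F = 0.500: g = 0.0010, g' = -0.396 → V/F = 0.503
Converged at V/F = 0.503.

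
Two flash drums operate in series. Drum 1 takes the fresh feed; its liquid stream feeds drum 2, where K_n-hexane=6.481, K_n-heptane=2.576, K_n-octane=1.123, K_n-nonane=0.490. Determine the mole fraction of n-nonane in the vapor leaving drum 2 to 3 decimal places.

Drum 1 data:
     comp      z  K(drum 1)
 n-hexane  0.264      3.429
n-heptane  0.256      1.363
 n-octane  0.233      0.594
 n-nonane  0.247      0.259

y_n-nonane (drum 2) = 0.304

Drum 1:
Let ψ₁ = V/F and solve Σ zᵢ(Kᵢ−1)/(1+ψ₁(Kᵢ−1)) = 0.
Check two-phase: ΣzᵢKᵢ = 1.457 > 1 and Σzᵢ/Kᵢ = 1.611 > 1, so g(0) = 0.457 > 0 and g(1) = -0.611 < 0.
Newton iteration, ψ₁⁰ = 0.4:
  ψ₁ = 0.400: g = 0.0333, g' = -0.755 → ψ₁ = 0.444
  ψ₁ = 0.444: g = 0.0003, g' = -0.744 → ψ₁ = 0.445
Converged at ψ₁ = 0.445.
Drum-1 compositions:
  n-hexane: x = 0.127, y = 0.435
  n-heptane: x = 0.220, y = 0.300
  n-octane: x = 0.284, y = 0.169
  n-nonane: x = 0.368, y = 0.095
Drum-2 feed = drum-1 liquid: z₂ = (0.1269, 0.2204, 0.2843, 0.3683).
Drum 2:
Rachford–Rice: g(ψ₂) = Σ zᵢ(Kᵢ−1)/(1+ψ₂(Kᵢ−1)) = 0.
Feasibility: ΣzᵢKᵢ = 1.890, Σzᵢ/Kᵢ = 1.110 — both > 1, two phases present.
Iterate (Newton) starting at ψ₂ = 0.5:
  ψ₂ = 0.500: g = 0.1611, g' = -0.620 → ψ₂ = 0.760
  ψ₂ = 0.760: g = 0.0181, g' = -0.515 → ψ₂ = 0.795
Converged at ψ₂ = 0.795.
  n-hexane: x = 0.024, y = 0.154
  n-heptane: x = 0.098, y = 0.252
  n-octane: x = 0.259, y = 0.291
  n-nonane: x = 0.619, y = 0.304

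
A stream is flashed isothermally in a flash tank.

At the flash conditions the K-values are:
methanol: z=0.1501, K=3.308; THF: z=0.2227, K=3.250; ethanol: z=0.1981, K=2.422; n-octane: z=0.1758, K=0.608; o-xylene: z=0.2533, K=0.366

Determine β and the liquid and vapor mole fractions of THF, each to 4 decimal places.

Material balance + equilibrium reduce to Σ zᵢ(Kᵢ−1)/(1+β(Kᵢ−1)) = 0.
Check two-phase: ΣzᵢKᵢ = 1.8997 > 1 and Σzᵢ/Kᵢ = 1.1769 > 1, so g(0) = 0.8997 > 0 and g(1) = -0.1769 < 0.
Iterate (Newton) starting at β = 0.5:
  β = 0.5000: g = 0.24043, g' = -0.8189 → β = 0.7936
  β = 0.7936: g = 0.01131, g' = -0.8028 → β = 0.8077
  β = 0.8077: g = -0.00006, g' = -0.8118 → β = 0.8076
Converged at β = 0.8076.
Compositions from xᵢ = zᵢ/(1+β(Kᵢ−1)), yᵢ = Kᵢxᵢ:
  methanol: x = 0.0524, y = 0.1734
  THF: x = 0.0791, y = 0.2569
  ethanol: x = 0.0922, y = 0.2233
  n-octane: x = 0.2572, y = 0.1564
  o-xylene: x = 0.5191, y = 0.1900

β = 0.8076, x_THF = 0.0791, y_THF = 0.2569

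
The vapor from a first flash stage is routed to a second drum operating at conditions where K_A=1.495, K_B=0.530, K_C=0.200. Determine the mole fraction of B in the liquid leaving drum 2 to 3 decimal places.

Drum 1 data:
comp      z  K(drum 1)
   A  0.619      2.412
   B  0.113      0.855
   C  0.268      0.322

x_B (drum 2) = 0.136

Drum 1:
Rachford–Rice: g(ψ₁) = Σ zᵢ(Kᵢ−1)/(1+ψ₁(Kᵢ−1)) = 0.
Feasibility: ΣzᵢKᵢ = 1.676, Σzᵢ/Kᵢ = 1.221 — both > 1, two phases present.
Newton iteration, ψ₁⁰ = 0.32:
  ψ₁ = 0.320: g = 0.3528, g' = -0.789 → ψ₁ = 0.767
  ψ₁ = 0.767: g = 0.0225, g' = -0.822 → ψ₁ = 0.794
Converged at ψ₁ = 0.794.
Drum-1 compositions:
  A: x = 0.292, y = 0.704
  B: x = 0.128, y = 0.109
  C: x = 0.580, y = 0.187
Drum-2 feed = drum-1 vapor: z₂ = (0.7039, 0.1092, 0.1869).
Drum 2:
Material balance + equilibrium reduce to Σ zᵢ(Kᵢ−1)/(1+ψ₂(Kᵢ−1)) = 0.
Check two-phase: ΣzᵢKᵢ = 1.148 > 1 and Σzᵢ/Kᵢ = 1.611 > 1, so g(0) = 0.148 > 0 and g(1) = -0.611 < 0.
Newton–Raphson from ψ₂ = 0.5:
  ψ₂ = 0.500: g = -0.0370, g' = -0.484 → ψ₂ = 0.424
  ψ₂ = 0.424: g = -0.0022, g' = -0.429 → ψ₂ = 0.418
Converged at ψ₂ = 0.418.
  A: x = 0.583, y = 0.872
  B: x = 0.136, y = 0.072
  C: x = 0.281, y = 0.056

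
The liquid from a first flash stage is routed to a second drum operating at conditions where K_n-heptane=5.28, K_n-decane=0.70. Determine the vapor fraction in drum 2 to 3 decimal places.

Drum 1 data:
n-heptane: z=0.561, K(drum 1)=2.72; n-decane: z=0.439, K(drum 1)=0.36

V/F (drum 2) = 0.734

Drum 1:
Material balance + equilibrium reduce to Σ zᵢ(Kᵢ−1)/(1+ψ₁(Kᵢ−1)) = 0.
Feasibility: ΣzᵢKᵢ = 1.684, Σzᵢ/Kᵢ = 1.426 — both > 1, two phases present.
Newton–Raphson from ψ₁ = 0.31:
  ψ₁ = 0.310: g = 0.2789, g' = -0.986 → ψ₁ = 0.593
  ψ₁ = 0.593: g = 0.0250, g' = -0.874 → ψ₁ = 0.621
Converged at ψ₁ = 0.621.
Drum-1 compositions:
  n-heptane: x = 0.271, y = 0.738
  n-decane: x = 0.729, y = 0.262
Drum-2 feed = drum-1 liquid: z₂ = (0.2712, 0.7288).
Drum 2:
Rachford–Rice: g(ψ₂) = Σ zᵢ(Kᵢ−1)/(1+ψ₂(Kᵢ−1)) = 0.
Check two-phase: ΣzᵢKᵢ = 1.942 > 1 and Σzᵢ/Kᵢ = 1.093 > 1, so g(0) = 0.942 > 0 and g(1) = -0.093 < 0.
Newton iteration, ψ₂⁰ = 0.37:
  ψ₂ = 0.370: g = 0.2033, g' = -0.827 → ψ₂ = 0.616
  ψ₂ = 0.616: g = 0.0511, g' = -0.475 → ψ₂ = 0.723
  ψ₂ = 0.723: g = 0.0041, g' = -0.403 → ψ₂ = 0.734
Converged at ψ₂ = 0.734.
  n-heptane: x = 0.066, y = 0.346
  n-decane: x = 0.934, y = 0.654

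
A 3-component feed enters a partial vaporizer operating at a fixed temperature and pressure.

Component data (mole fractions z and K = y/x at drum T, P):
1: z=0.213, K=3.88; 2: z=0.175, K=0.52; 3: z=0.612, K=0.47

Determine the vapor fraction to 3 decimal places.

Rachford–Rice: g(ψ) = Σ zᵢ(Kᵢ−1)/(1+ψ(Kᵢ−1)) = 0.
Feasibility: ΣzᵢKᵢ = 1.205, Σzᵢ/Kᵢ = 1.694 — both > 1, two phases present.
Newton–Raphson from ψ = 0.65:
  ψ = 0.650: g = -0.4033, g' = -0.699 → ψ = 0.073
  ψ = 0.073: g = 0.0819, g' = -1.433 → ψ = 0.130
  ψ = 0.130: g = 0.0078, g' = -1.178 → ψ = 0.137
Converged at ψ = 0.137.

ψ = 0.137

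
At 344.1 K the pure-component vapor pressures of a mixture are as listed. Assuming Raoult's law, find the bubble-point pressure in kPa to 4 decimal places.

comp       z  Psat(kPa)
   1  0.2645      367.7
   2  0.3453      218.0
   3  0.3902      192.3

Pbub = 247.5675 kPa

At the bubble point ψ → 0, so ΣzᵢKᵢ = 1 with Kᵢ = Pᵢˢᵃᵗ/P ⇒ P = ΣzᵢPᵢˢᵃᵗ.
P = 0.2645·367.7 + 0.3453·218.0 + 0.3902·192.3 = 247.5675 kPa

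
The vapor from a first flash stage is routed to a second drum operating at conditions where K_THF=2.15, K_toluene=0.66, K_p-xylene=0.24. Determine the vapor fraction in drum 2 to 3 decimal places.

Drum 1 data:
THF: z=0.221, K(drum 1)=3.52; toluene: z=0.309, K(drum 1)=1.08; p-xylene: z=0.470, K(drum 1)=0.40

Drum 1:
Rachford–Rice: g(ψ₁) = Σ zᵢ(Kᵢ−1)/(1+ψ₁(Kᵢ−1)) = 0.
Feasibility: ΣzᵢKᵢ = 1.300, Σzᵢ/Kᵢ = 1.524 — both > 1, two phases present.
Iterate (Newton) starting at ψ₁ = 0.5:
  ψ₁ = 0.500: g = -0.1327, g' = -0.622 → ψ₁ = 0.287
  ψ₁ = 0.287: g = 0.0069, g' = -0.722 → ψ₁ = 0.296
Converged at ψ₁ = 0.296.
Drum-1 compositions:
  THF: x = 0.127, y = 0.445
  toluene: x = 0.302, y = 0.326
  p-xylene: x = 0.572, y = 0.229
Drum-2 feed = drum-1 vapor: z₂ = (0.4454, 0.3260, 0.2287).
Drum 2:
Let ψ₂ = V/F and solve Σ zᵢ(Kᵢ−1)/(1+ψ₂(Kᵢ−1)) = 0.
Feasibility: ΣzᵢKᵢ = 1.228, Σzᵢ/Kᵢ = 1.654 — both > 1, two phases present.
Newton iteration, ψ₂⁰ = 0.5:
  ψ₂ = 0.500: g = -0.0886, g' = -0.636 → ψ₂ = 0.361
  ψ₂ = 0.361: g = -0.0037, g' = -0.594 → ψ₂ = 0.354
Converged at ψ₂ = 0.354.
  THF: x = 0.316, y = 0.680
  toluene: x = 0.371, y = 0.245
  p-xylene: x = 0.313, y = 0.075

V/F (drum 2) = 0.354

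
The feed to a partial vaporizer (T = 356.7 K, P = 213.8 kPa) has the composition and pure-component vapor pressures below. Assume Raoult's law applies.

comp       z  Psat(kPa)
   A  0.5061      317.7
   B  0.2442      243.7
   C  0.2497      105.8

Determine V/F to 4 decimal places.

Raoult's law: Kᵢ = Pᵢˢᵃᵗ/P = Pᵢˢᵃᵗ/213.8.
  K_A = 317.7/213.8 = 1.485968, K_B = 243.7/213.8 = 1.139850, K_C = 105.8/213.8 = 0.494855
Iterate (Newton) starting at V/F = 0.5:
  V/F = 0.5000: g = 0.06103, g' = -0.1956 → V/F = 0.8120
  V/F = 0.8120: g = -0.00684, g' = -0.2485 → V/F = 0.7845
  V/F = 0.7845: g = -0.00010, g' = -0.2414 → V/F = 0.7841
Converged at V/F = 0.7841.

V/F = 0.7841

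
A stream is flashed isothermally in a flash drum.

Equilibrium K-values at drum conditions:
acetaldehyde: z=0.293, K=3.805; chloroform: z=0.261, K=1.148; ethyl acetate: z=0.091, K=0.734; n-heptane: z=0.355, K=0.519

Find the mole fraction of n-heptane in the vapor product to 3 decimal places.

Rachford–Rice: g(ψ) = Σ zᵢ(Kᵢ−1)/(1+ψ(Kᵢ−1)) = 0.
Feasibility: ΣzᵢKᵢ = 1.666, Σzᵢ/Kᵢ = 1.112 — both > 1, two phases present.
Iterate (Newton) starting at ψ = 0.45:
  ψ = 0.450: g = 0.1541, g' = -0.598 → ψ = 0.708
  ψ = 0.708: g = 0.0215, g' = -0.462 → ψ = 0.754
  ψ = 0.754: g = 0.0002, g' = -0.454 → ψ = 0.755
Converged at ψ = 0.755.
Compositions from xᵢ = zᵢ/(1+ψ(Kᵢ−1)), yᵢ = Kᵢxᵢ:
  acetaldehyde: x = 0.094, y = 0.358
  chloroform: x = 0.235, y = 0.270
  ethyl acetate: x = 0.114, y = 0.084
  n-heptane: x = 0.557, y = 0.289

y_n-heptane = 0.289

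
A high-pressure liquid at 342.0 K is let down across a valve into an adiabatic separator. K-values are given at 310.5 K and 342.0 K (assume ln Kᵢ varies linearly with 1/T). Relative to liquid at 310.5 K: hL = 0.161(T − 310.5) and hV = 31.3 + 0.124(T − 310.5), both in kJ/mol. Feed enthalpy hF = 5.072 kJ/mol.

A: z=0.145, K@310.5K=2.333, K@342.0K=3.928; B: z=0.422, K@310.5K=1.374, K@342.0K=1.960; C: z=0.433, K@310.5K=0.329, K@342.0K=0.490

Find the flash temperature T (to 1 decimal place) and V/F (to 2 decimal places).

Adiabatic flash: solve Rachford–Rice at each trial T, then check hF = ψ·hV(T) + (1−ψ)·hL(T).
  T = 310.5 K: K = (2.333, 1.374, 0.329), RR gives ψ = 0.124, H_out = 3.867 kJ/mol
  T = 342.0 K: K = (3.928, 1.960, 0.490), RR gives ψ = 0.770, H_out = 28.262 kJ/mol
  T = 326.2 K: K = (3.063, 1.654, 0.405), RR gives ψ = 0.480, H_out = 17.267 kJ/mol
  T = 318.4 K: K = (2.685, 1.512, 0.366), RR gives ψ = 0.320, H_out = 11.202 kJ/mol
  T = 314.4 K: K = (2.503, 1.441, 0.347), RR gives ψ = 0.227, H_out = 7.692 kJ/mol
  T = 312.4 K: K = (2.415, 1.407, 0.338), RR gives ψ = 0.176, H_out = 5.789 kJ/mol
Linear interpolation between T = 310.5 (H_out = 3.867) and T = 312.4 (H_out = 5.789) on hF = 5.072 gives T ≈ 311.7 K, at which ψ = 0.16.

T = 311.7 K, V/F = 0.16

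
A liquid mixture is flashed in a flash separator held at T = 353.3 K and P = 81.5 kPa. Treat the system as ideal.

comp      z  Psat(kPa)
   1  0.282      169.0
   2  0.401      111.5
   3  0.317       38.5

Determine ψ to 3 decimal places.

Raoult's law: Kᵢ = Pᵢˢᵃᵗ/P = Pᵢˢᵃᵗ/81.5.
  K_1 = 169.0/81.5 = 2.07362, K_2 = 111.5/81.5 = 1.36810, K_3 = 38.5/81.5 = 0.47239
Material balance + equilibrium reduce to Σ zᵢ(Kᵢ−1)/(1+ψ(Kᵢ−1)) = 0.
g(0) = ΣzᵢKᵢ − 1 = 0.283 and g(1) = 1 − Σzᵢ/Kᵢ = -0.100, so a root lies in (0, 1).
Newton–Raphson from ψ = 0.56:
  ψ = 0.560: g = 0.0741, g' = -0.342 → ψ = 0.777
  ψ = 0.777: g = -0.0035, g' = -0.383 → ψ = 0.768
Converged at ψ = 0.768.

ψ = 0.768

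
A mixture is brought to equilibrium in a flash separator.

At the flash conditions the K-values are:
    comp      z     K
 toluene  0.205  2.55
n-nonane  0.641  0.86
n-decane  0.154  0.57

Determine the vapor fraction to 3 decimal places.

Rachford–Rice: g(ψ) = Σ zᵢ(Kᵢ−1)/(1+ψ(Kᵢ−1)) = 0.
Feasibility: ΣzᵢKᵢ = 1.162, Σzᵢ/Kᵢ = 1.096 — both > 1, two phases present.
Newton–Raphson from ψ = 0.5:
  ψ = 0.500: g = -0.0018, g' = -0.217 → ψ = 0.492
Converged at ψ = 0.492.

ψ = 0.492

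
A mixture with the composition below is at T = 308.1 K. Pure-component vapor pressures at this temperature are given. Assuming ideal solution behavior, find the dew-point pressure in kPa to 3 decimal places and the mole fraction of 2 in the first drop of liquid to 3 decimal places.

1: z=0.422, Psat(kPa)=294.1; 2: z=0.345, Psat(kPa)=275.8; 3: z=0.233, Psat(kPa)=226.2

At the dew point ψ → 1, so Σzᵢ/Kᵢ = 1 with Kᵢ = Pᵢˢᵃᵗ/P ⇒ 1/P = Σzᵢ/Pᵢˢᵃᵗ.
1/P = 0.422/294.1 + 0.345/275.8 + 0.233/226.2 = 0.003716 ⇒ P = 269.117 kPa
xᵢ = zᵢP/Pᵢˢᵃᵗ ⇒ x_2 = 0.345·269.117/275.8 = 0.337

Pdew = 269.117 kPa, x_2 = 0.337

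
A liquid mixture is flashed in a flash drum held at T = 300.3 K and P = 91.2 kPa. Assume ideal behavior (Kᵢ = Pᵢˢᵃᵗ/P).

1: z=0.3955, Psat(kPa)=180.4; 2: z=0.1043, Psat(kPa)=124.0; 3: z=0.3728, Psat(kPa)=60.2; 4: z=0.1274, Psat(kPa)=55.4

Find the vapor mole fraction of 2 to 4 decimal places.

Raoult's law: Kᵢ = Pᵢˢᵃᵗ/P = Pᵢˢᵃᵗ/91.2.
  K_1 = 180.4/91.2 = 1.978070, K_2 = 124.0/91.2 = 1.359649, K_3 = 60.2/91.2 = 0.660088, K_4 = 55.4/91.2 = 0.607456
Rachford–Rice: g(ψ) = Σ zᵢ(Kᵢ−1)/(1+ψ(Kᵢ−1)) = 0.
g(0) = ΣzᵢKᵢ − 1 = 0.2476 and g(1) = 1 − Σzᵢ/Kᵢ = -0.0512, so a root lies in (0, 1).
Iterate (Newton) starting at ψ = 0.5:
  ψ = 0.5000: g = 0.07669, g' = -0.2732 → ψ = 0.7807
  ψ = 0.7807: g = 0.00404, g' = -0.2505 → ψ = 0.7968
Converged at ψ = 0.7968.
Compositions from xᵢ = zᵢ/(1+ψ(Kᵢ−1)), yᵢ = Kᵢxᵢ:
  1: x = 0.2223, y = 0.4397
  2: x = 0.0811, y = 0.1102
  3: x = 0.5113, y = 0.3375
  4: x = 0.1854, y = 0.1126

y_2 = 0.1102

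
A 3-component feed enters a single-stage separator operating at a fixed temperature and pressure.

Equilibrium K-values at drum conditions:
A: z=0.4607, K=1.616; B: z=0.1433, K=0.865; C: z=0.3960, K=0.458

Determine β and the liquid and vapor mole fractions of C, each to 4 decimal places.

Material balance + equilibrium reduce to Σ zᵢ(Kᵢ−1)/(1+β(Kᵢ−1)) = 0.
Check two-phase: ΣzᵢKᵢ = 1.0498 > 1 and Σzᵢ/Kᵢ = 1.3154 > 1, so g(0) = 0.0498 > 0 and g(1) = -0.3154 < 0.
Iterate (Newton) starting at β = 0.41:
  β = 0.4100: g = -0.06986, g' = -0.3067 → β = 0.1822
  β = 0.1822: g = -0.00282, g' = -0.2873 → β = 0.1724
Converged at β = 0.1723.
Compositions from xᵢ = zᵢ/(1+β(Kᵢ−1)), yᵢ = Kᵢxᵢ:
  A: x = 0.4165, y = 0.6730
  B: x = 0.1467, y = 0.1269
  C: x = 0.4368, y = 0.2001

β = 0.1723, x_C = 0.4368, y_C = 0.2001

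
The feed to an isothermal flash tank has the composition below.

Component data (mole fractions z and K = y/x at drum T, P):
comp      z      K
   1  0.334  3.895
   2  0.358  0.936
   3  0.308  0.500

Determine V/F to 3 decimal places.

Rachford–Rice: g(V/F) = Σ zᵢ(Kᵢ−1)/(1+V/F(Kᵢ−1)) = 0.
Feasibility: ΣzᵢKᵢ = 1.790, Σzᵢ/Kᵢ = 1.084 — both > 1, two phases present.
Iterate (Newton) starting at V/F = 0.5:
  V/F = 0.500: g = 0.1661, g' = -0.606 → V/F = 0.774
  V/F = 0.774: g = 0.0230, g' = -0.473 → V/F = 0.823
Converged at V/F = 0.823.

V/F = 0.823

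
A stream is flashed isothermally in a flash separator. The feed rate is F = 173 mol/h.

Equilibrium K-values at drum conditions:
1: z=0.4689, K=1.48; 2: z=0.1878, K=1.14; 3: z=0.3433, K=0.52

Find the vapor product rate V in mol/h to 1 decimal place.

V = 77.5 mol/h

Iterate (Newton) starting at ψ = 0.5:
  ψ = 0.5000: g = -0.01074, g' = -0.2104 → ψ = 0.4490
  ψ = 0.4490: g = -0.00014, g' = -0.2049 → ψ = 0.4483
Converged at ψ = 0.4483.
Then V = ψ·F = 0.4483·173 = 77.5 mol/h and L = F − V = 95.5 mol/h.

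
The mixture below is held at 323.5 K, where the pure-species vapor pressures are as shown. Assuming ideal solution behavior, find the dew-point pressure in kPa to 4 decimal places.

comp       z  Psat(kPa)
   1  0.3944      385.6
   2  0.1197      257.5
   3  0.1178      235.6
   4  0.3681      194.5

At the dew point ψ → 1, so Σzᵢ/Kᵢ = 1 with Kᵢ = Pᵢˢᵃᵗ/P ⇒ 1/P = Σzᵢ/Pᵢˢᵃᵗ.
1/P = 0.3944/385.6 + 0.1197/257.5 + 0.1178/235.6 + 0.3681/194.5 = 0.0038802 ⇒ P = 257.7173 kPa

Pdew = 257.7173 kPa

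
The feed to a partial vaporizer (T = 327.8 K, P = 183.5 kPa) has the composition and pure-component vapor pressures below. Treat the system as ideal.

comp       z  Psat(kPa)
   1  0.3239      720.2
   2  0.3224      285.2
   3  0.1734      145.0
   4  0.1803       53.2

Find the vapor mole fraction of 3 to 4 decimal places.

y_3 = 0.1680

Raoult's law: Kᵢ = Pᵢˢᵃᵗ/P = Pᵢˢᵃᵗ/183.5.
  K_1 = 720.2/183.5 = 3.924796, K_2 = 285.2/183.5 = 1.554223, K_3 = 145.0/183.5 = 0.790191, K_4 = 53.2/183.5 = 0.289918
Rachford–Rice: g(β) = Σ zᵢ(Kᵢ−1)/(1+β(Kᵢ−1)) = 0.
g(0) = ΣzᵢKᵢ − 1 = 0.9616 and g(1) = 1 − Σzᵢ/Kᵢ = -0.1313, so a root lies in (0, 1).
Newton iteration, β⁰ = 0.5:
  β = 0.5000: g = 0.28548, g' = -0.7458 → β = 0.8828
  β = 0.8828: g = -0.00332, g' = -0.9250 → β = 0.8792
Converged at β = 0.8792.
Compositions from xᵢ = zᵢ/(1+β(Kᵢ−1)), yᵢ = Kᵢxᵢ:
  1: x = 0.0907, y = 0.3559
  2: x = 0.2168, y = 0.3369
  3: x = 0.2126, y = 0.1680
  4: x = 0.4799, y = 0.1391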